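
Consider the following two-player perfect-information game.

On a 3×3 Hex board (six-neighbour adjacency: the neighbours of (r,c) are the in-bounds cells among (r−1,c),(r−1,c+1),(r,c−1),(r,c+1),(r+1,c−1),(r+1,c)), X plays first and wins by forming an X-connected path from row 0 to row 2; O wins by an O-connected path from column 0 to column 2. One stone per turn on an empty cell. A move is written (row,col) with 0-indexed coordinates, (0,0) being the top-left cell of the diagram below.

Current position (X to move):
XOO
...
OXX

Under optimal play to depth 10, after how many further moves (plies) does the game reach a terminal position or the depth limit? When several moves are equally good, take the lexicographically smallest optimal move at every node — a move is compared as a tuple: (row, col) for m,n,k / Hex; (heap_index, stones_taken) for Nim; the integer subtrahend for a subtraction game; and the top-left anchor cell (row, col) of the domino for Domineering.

PV length from [XOO/.../OXX]: 2 plies

p1 X@[XOO/.../OXX]: (1,0)[XOO/X../OXX]-1* (1,1)[XOO/.X./OXX]-1 (1,2)[XOO/..X/OXX]-1
p2 O@[XOO/X../OXX]: (1,1)[XOO/XO./OXX]+1* (1,2)[XOO/X.O/OXX]-1
p3 X@[XOO/XO./OXX] terminal -1; root [XOO/.../OXX] d10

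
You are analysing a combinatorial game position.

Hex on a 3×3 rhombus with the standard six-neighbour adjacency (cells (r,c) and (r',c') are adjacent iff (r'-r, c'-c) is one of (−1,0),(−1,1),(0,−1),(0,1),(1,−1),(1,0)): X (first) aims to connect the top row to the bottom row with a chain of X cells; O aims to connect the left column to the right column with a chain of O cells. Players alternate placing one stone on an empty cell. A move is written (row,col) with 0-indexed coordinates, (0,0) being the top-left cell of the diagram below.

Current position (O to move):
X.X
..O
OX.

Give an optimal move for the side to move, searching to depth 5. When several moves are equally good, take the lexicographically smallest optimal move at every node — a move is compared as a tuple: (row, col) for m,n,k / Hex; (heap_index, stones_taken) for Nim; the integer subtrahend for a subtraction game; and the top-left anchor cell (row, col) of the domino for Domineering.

O's best at [X.X/..O/OX.]: (1,1)

ply 1, O at X.X/..O/OX. | (0,1)=-1→XOX/..O/OX.; (1,0)=-1→X.X/O.O/OX.; (1,1)=+1→X.X/.OO/OX.*; (2,2)=-1→X.X/..O/OXO
ply 2: X.X/.OO/OX. is terminal -1 (X); from X.X/..O/OX. depth 5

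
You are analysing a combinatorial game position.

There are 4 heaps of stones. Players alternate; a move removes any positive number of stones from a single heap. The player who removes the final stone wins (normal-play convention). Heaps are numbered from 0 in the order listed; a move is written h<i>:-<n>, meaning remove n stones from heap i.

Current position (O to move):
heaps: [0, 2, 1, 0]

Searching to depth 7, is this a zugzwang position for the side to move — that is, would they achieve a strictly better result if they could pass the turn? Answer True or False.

zugzwang((0,2,1,0), O) = False

ply 1, O at (0,2,1,0) | h1:-1=+1→(0,1,1,0)*; h1:-2=-1→(0,0,1,0); h2:-1=-1→(0,2,0,0)
ply 2, X at (0,1,1,0) | h1:-1=-1→(0,0,1,0)*; h2:-1=-1→(0,1,0,0)
ply 3, O at (0,0,1,0) | h2:-1=+1→(0,0,0,0)*
ply 4: (0,0,0,0) is terminal -1 (X); from (0,2,1,0) depth 7
suppose O passes — search the same position with X to move:
pass> ply 1, X at (0,2,1,0) | h1:-1=+1→(0,1,1,0)*; h1:-2=-1→(0,0,1,0); h2:-1=-1→(0,2,0,0)
pass> ply 2, O at (0,1,1,0) | h1:-1=-1→(0,0,1,0)*; h2:-1=-1→(0,1,0,0)
pass> ply 3, X at (0,0,1,0) | h2:-1=+1→(0,0,0,0)*
pass> ply 4: (0,0,0,0) is terminal -1 (O); from (0,2,1,0) depth 7
for O: play +1, pass -1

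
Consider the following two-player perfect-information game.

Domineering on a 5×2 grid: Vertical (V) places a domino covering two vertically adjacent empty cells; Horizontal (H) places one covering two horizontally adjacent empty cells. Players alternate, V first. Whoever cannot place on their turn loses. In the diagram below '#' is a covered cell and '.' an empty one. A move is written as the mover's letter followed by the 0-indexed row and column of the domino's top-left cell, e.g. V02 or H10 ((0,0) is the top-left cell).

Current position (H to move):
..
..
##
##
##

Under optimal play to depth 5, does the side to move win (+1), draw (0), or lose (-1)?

[../../##/##/##] H move#1: H00:+1/##/../##/##/##*, H10:+1/../##/##/##/##
[##/../##/##/##] end (terminal -1, V#2); searched ../../##/##/## to 5

value(../../##/##/##, H) = +1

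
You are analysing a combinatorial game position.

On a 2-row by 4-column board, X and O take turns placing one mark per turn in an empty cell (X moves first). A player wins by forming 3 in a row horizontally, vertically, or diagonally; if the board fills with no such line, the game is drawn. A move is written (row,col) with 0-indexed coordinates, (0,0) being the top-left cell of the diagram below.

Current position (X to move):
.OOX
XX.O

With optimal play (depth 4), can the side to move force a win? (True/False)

X winning at [.OOX/XX.O]: True

[.OOX/XX.O] X move#1: (0,0):+0/XOOX/XX.O, (1,2):+1/.OOX/XXXO*
[.OOX/XXXO] end (terminal -1, O#2); searched .OOX/XX.O to 4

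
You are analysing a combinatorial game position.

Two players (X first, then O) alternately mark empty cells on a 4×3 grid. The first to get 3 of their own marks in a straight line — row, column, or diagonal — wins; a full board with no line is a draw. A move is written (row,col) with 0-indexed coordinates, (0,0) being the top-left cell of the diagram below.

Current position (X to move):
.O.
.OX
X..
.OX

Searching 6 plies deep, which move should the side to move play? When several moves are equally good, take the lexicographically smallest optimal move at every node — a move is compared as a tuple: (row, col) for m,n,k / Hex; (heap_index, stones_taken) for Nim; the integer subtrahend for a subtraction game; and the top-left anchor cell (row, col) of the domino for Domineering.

X's best at [.O./.OX/X../.OX]: (2,1)

p1 X@[.O./.OX/X../.OX]: (0,0)[XO./.OX/X../.OX]-1 (0,2)[.OX/.OX/X../.OX]-1 (1,0)[.O./XOX/X../.OX]-1 (2,1)[.O./.OX/XX./.OX]+1* (2,2)[.O./.OX/X.X/.OX]+1 (3,0)[.O./.OX/X../XOX]-1
p2 O@[.O./.OX/XX./.OX]: (0,0)[OO./.OX/XX./.OX]-1* (0,2)[.OO/.OX/XX./.OX]-1 (1,0)[.O./OOX/XX./.OX]-1 (2,2)[.O./.OX/XXO/.OX]-1 (3,0)[.O./.OX/XX./OOX]-1
p3 X@[OO./.OX/XX./.OX]: (0,2)[OOX/.OX/XX./.OX]-1 (1,0)[OO./XOX/XX./.OX]+1* (2,2)[OO./.OX/XXX/.OX]+1 (3,0)[OO./.OX/XX./XOX]+1
p4 O@[OO./XOX/XX./.OX] terminal -1; root [.O./.OX/X../.OX] d6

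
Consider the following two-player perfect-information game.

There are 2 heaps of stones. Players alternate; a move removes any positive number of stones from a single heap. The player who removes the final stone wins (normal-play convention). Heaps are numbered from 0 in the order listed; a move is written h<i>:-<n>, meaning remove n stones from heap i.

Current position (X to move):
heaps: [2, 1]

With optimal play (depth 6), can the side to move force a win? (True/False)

X winning at [(2,1)]: True

[(2,1)] X move#1: h0:-1:+1/(1,1)*, h0:-2:-1/(0,1), h1:-1:-1/(2,0)
[(1,1)] O move#2: h0:-1:-1/(0,1)*, h1:-1:-1/(1,0)
[(0,1)] X move#3: h1:-1:+1/(0,0)*
[(0,0)] end (terminal -1, O#4); searched (2,1) to 6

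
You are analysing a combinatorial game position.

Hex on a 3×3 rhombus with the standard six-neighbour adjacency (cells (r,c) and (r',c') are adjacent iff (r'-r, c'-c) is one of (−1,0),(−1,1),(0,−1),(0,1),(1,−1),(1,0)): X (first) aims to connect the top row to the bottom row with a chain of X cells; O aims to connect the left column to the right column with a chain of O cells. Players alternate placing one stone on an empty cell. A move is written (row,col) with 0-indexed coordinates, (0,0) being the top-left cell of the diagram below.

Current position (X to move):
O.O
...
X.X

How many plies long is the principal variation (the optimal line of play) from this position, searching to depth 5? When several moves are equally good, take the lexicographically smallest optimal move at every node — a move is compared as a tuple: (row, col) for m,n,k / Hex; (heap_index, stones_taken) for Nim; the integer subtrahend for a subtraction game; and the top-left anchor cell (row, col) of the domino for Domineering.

PV length from [O.O/.../X.X]: 3 plies

[O.O/.../X.X] X move#1: (0,1):+1/OXO/.../X.X*, (1,0):-1/O.O/X../X.X, (1,1):-1/O.O/.X./X.X, (1,2):-1/O.O/..X/X.X, (2,1):-1/O.O/.../XXX
[OXO/.../X.X] O move#2: (1,0):-1/OXO/O../X.X*, (1,1):-1/OXO/.O./X.X, (1,2):-1/OXO/..O/X.X, (2,1):-1/OXO/.../XOX
[OXO/O../X.X] X move#3: (1,1):+1/OXO/OX./X.X*, (1,2):-1/OXO/O.X/X.X, (2,1):-1/OXO/O../XXX
[OXO/OX./X.X] end (terminal -1, O#4); searched O.O/.../X.X to 5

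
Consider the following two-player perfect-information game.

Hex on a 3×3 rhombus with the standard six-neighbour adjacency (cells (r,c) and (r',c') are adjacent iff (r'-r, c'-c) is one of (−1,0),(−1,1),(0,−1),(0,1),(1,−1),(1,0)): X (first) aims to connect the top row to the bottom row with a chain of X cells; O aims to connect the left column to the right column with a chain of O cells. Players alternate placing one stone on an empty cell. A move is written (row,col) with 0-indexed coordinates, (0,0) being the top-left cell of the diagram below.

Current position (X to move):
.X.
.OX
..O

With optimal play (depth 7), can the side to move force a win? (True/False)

ply 1, X at .X./.OX/..O | (0,0)=-1→XX./.OX/..O*; (0,2)=-1→.XX/.OX/..O; (1,0)=-1→.X./XOX/..O; (2,0)=-1→.X./.OX/X.O; (2,1)=-1→.X./.OX/.XO
ply 2, O at XX./.OX/..O | (0,2)=+1→XXO/.OX/..O*; (1,0)=+1→XX./OOX/..O; (2,0)=+1→XX./.OX/O.O; (2,1)=+1→XX./.OX/.OO
ply 3, X at XXO/.OX/..O | (1,0)=-1→XXO/XOX/..O*; (2,0)=-1→XXO/.OX/X.O; (2,1)=-1→XXO/.OX/.XO
ply 4, O at XXO/XOX/..O | (2,0)=+1→XXO/XOX/O.O*; (2,1)=-1→XXO/XOX/.OO
ply 5: XXO/XOX/O.O is terminal -1 (X); from .X./.OX/..O depth 7

X winning at [.X./.OX/..O]: False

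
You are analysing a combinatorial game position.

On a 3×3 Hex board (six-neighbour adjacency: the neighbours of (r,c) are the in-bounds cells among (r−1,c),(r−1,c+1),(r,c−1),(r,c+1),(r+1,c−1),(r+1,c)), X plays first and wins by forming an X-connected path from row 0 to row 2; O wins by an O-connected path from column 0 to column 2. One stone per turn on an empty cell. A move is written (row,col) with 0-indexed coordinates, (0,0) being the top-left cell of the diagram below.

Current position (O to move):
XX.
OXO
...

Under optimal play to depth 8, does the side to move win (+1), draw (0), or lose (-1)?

ply 1, O at XX./OXO/... | (0,2)=-1→XXO/OXO/...*; (2,0)=-1→XX./OXO/O..; (2,1)=-1→XX./OXO/.O.; (2,2)=-1→XX./OXO/..O
ply 2, X at XXO/OXO/... | (2,0)=+1→XXO/OXO/X..*; (2,1)=+1→XXO/OXO/.X.; (2,2)=+1→XXO/OXO/..X
ply 3: XXO/OXO/X.. is terminal -1 (O); from XX./OXO/... depth 8

value(XX./OXO/..., O) = -1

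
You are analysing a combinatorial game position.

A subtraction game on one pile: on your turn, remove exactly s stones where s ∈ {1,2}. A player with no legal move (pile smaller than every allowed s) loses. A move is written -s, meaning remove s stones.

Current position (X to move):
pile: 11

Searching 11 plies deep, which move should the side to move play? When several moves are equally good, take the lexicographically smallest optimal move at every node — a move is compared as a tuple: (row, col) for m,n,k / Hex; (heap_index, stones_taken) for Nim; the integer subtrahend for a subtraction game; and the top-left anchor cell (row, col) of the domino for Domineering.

[11] X move#1: -1:-1/10, -2:+1/9*
[9] O move#2: -1:-1/8*, -2:-1/7
[8] X move#3: -1:-1/7, -2:+1/6*
[6] O move#4: -1:-1/5*, -2:-1/4
[5] X move#5: -1:-1/4, -2:+1/3*
[3] O move#6: -1:-1/2*, -2:-1/1
[2] X move#7: -1:-1/1, -2:+1/0*
[0] end (terminal -1, O#8); searched 11 to 11

X's best at [11]: -2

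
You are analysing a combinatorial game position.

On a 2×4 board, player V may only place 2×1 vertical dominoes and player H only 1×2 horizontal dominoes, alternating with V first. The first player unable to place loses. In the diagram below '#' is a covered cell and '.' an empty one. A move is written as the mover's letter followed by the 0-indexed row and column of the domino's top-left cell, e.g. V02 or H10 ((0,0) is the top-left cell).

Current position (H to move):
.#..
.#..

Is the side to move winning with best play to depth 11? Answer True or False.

ply 1, H at .#../.#.. | H02=+1→.###/.#..*; H12=+1→.#../.###
ply 2, V at .###/.#.. | V00=-1→####/##..*
ply 3, H at ####/##.. | H12=+1→####/####*
ply 4: ####/#### is terminal -1 (V); from .#../.#.. depth 11

H winning at [.#../.#..]: True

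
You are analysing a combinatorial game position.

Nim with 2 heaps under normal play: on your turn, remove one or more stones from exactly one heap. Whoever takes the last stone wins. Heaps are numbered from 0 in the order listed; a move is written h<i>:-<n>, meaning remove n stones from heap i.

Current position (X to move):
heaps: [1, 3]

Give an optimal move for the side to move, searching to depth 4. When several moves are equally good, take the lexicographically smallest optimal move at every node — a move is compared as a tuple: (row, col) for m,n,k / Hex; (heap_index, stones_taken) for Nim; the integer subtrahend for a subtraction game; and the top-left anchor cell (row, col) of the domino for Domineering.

p1 X@[(1,3)]: h0:-1[(0,3)]-1 h1:-1[(1,2)]-1 h1:-2[(1,1)]+1* h1:-3[(1,0)]-1
p2 O@[(1,1)]: h0:-1[(0,1)]-1* h1:-1[(1,0)]-1
p3 X@[(0,1)]: h1:-1[(0,0)]+1*
p4 O@[(0,0)] terminal -1; root [(1,3)] d4

X's best at [(1,3)]: h1:-2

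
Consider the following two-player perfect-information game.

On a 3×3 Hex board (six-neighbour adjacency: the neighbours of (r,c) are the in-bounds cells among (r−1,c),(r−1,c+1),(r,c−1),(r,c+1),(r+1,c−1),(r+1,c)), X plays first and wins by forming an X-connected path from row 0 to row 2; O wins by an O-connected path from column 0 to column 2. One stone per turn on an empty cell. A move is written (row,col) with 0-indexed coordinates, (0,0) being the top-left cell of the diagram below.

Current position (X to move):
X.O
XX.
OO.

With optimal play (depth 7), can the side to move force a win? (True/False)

[X.O/XX./OO.] X move#1: (0,1):-1/XXO/XX./OO.*, (1,2):-1/X.O/XXX/OO., (2,2):-1/X.O/XX./OOX
[XXO/XX./OO.] O move#2: (1,2):+1/XXO/XXO/OO.*, (2,2):+1/XXO/XX./OOO
[XXO/XXO/OO.] end (terminal -1, X#3); searched X.O/XX./OO. to 7

X winning at [X.O/XX./OO.]: False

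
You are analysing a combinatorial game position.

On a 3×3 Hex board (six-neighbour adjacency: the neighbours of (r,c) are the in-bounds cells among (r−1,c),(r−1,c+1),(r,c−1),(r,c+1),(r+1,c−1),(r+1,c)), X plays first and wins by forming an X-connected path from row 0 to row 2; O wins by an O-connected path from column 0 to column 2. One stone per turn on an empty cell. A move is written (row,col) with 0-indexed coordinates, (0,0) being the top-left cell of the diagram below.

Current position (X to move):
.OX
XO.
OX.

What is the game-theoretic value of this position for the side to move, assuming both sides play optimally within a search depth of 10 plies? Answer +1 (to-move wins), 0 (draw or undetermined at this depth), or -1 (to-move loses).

ply 1, X at .OX/XO./OX. | (0,0)=-1→XOX/XO./OX.; (1,2)=+1→.OX/XOX/OX.*; (2,2)=-1→.OX/XO./OXX
ply 2: .OX/XOX/OX. is terminal -1 (O); from .OX/XO./OX. depth 10

value(.OX/XO./OX., X) = +1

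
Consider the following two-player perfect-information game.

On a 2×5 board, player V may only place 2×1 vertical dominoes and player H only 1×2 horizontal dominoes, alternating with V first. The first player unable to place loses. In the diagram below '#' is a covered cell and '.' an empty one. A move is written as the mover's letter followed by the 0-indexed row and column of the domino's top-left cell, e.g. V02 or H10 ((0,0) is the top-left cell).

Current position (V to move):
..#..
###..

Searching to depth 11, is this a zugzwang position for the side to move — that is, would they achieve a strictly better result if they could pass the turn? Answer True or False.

zugzwang(..#../###.., V) = False

[..#../###..] V move#1: V03:+1/..##./####.*, V04:+1/..#.#/###.#
[..##./####.] H move#2: H00:-1/####./####.*
[####./####.] V move#3: V04:+1/#####/#####*
[#####/#####] end (terminal -1, H#4); searched ..#../###.. to 11
if V skipped the turn, H would face:
~ [..#../###..] H move#1: H00:-1/###../###.., H03:+1/..###/###..*, H13:+1/..#../#####
~ [..###/###..] end (terminal -1, V#2); searched ..#../###.. to 11
compare (V): move=+1 vs pass=-1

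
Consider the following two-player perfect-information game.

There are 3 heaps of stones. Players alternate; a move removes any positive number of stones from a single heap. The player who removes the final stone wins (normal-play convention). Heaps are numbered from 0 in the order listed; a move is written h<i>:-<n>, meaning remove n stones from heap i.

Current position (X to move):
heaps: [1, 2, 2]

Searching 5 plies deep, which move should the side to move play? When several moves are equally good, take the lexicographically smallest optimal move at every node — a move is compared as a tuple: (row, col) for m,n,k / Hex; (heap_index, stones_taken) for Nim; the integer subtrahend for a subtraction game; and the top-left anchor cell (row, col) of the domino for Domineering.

X's best at [(1,2,2)]: h0:-1

[(1,2,2)] X move#1: h0:-1:+1/(0,2,2)*, h1:-1:-1/(1,1,2), h1:-2:-1/(1,0,2), h2:-1:-1/(1,2,1), h2:-2:-1/(1,2,0)
[(0,2,2)] O move#2: h1:-1:-1/(0,1,2)*, h1:-2:-1/(0,0,2), h2:-1:-1/(0,2,1), h2:-2:-1/(0,2,0)
[(0,1,2)] X move#3: h1:-1:-1/(0,0,2), h2:-1:+1/(0,1,1)*, h2:-2:-1/(0,1,0)
[(0,1,1)] O move#4: h1:-1:-1/(0,0,1)*, h2:-1:-1/(0,1,0)
[(0,0,1)] X move#5: h2:-1:+1/(0,0,0)*
[(0,0,0)] end (terminal -1, O#6); searched (1,2,2) to 5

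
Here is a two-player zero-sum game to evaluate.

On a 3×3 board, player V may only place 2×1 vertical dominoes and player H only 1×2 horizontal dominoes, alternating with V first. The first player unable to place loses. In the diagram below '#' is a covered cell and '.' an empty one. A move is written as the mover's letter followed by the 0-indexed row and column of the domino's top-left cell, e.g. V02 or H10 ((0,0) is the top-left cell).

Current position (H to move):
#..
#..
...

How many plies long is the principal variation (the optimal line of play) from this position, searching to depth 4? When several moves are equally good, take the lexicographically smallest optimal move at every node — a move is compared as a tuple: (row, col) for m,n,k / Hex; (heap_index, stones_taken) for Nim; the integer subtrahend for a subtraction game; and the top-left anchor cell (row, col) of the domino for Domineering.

p1 H@[#../#../...]: H01[###/#../...]-1 H11[#../###/...]+1* H20[#../#../##.]-1 H21[#../#../.##]-1
p2 V@[#../###/...] terminal -1; root [#../#../...] d4

PV length from [#../#../...]: 1 ply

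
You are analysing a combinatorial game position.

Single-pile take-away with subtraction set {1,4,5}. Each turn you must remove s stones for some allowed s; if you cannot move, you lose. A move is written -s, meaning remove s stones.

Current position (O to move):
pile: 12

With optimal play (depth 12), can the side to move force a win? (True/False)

O winning at [12]: True

[12] O move#1: -1:-1/11, -4:+1/8*, -5:-1/7
[8] X move#2: -1:-1/7*, -4:-1/4, -5:-1/3
[7] O move#3: -1:-1/6, -4:-1/3, -5:+1/2*
[2] X move#4: -1:-1/1*
[1] O move#5: -1:+1/0*
[0] end (terminal -1, X#6); searched 12 to 12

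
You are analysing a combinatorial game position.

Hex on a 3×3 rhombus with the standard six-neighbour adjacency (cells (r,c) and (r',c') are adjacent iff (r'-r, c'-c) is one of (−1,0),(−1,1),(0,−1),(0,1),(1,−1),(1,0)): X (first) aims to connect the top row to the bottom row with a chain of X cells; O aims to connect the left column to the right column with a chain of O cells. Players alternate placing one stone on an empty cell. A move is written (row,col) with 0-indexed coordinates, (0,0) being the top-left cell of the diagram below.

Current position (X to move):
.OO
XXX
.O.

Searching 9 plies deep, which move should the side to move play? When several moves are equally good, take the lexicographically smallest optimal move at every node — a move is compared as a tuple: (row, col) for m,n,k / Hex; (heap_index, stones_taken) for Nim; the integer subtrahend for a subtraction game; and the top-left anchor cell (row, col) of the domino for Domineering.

ply 1, X at .OO/XXX/.O. | (0,0)=+1→XOO/XXX/.O.*; (2,0)=-1→.OO/XXX/XO.; (2,2)=-1→.OO/XXX/.OX
ply 2, O at XOO/XXX/.O. | (2,0)=-1→XOO/XXX/OO.*; (2,2)=-1→XOO/XXX/.OO
ply 3, X at XOO/XXX/OO. | (2,2)=+1→XOO/XXX/OOX*
ply 4: XOO/XXX/OOX is terminal -1 (O); from .OO/XXX/.O. depth 9

X's best at [.OO/XXX/.O.]: (0,0)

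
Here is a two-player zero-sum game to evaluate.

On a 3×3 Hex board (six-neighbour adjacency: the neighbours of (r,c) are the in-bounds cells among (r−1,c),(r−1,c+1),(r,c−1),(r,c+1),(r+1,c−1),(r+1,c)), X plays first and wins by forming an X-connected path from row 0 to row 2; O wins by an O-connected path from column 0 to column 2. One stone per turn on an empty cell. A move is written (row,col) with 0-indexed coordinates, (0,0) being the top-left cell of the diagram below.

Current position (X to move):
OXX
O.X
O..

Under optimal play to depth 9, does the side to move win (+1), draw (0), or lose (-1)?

value(OXX/O.X/O.., X) = +1

ply 1, X at OXX/O.X/O.. | (1,1)=+1→OXX/OXX/O..*; (2,1)=+1→OXX/O.X/OX.; (2,2)=+1→OXX/O.X/O.X
ply 2, O at OXX/OXX/O.. | (2,1)=-1→OXX/OXX/OO.*; (2,2)=-1→OXX/OXX/O.O
ply 3, X at OXX/OXX/OO. | (2,2)=+1→OXX/OXX/OOX*
ply 4: OXX/OXX/OOX is terminal -1 (O); from OXX/O.X/O.. depth 9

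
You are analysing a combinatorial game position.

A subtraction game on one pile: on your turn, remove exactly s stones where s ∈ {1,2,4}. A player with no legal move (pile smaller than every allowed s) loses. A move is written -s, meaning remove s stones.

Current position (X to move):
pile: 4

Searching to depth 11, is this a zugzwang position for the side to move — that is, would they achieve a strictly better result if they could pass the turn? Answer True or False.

ply 1, X at 4 | -1=+1→3*; -2=-1→2; -4=+1→0
ply 2, O at 3 | -1=-1→2*; -2=-1→1
ply 3, X at 2 | -1=-1→1; -2=+1→0*
ply 4: 0 is terminal -1 (O); from 4 depth 11
suppose X passes — search the same position with O to move:
pass> ply 1, O at 4 | -1=+1→3*; -2=-1→2; -4=+1→0
pass> ply 2, X at 3 | -1=-1→2*; -2=-1→1
pass> ply 3, O at 2 | -1=-1→1; -2=+1→0*
pass> ply 4: 0 is terminal -1 (X); from 4 depth 11
for X: play +1, pass -1

zugzwang(4, X) = False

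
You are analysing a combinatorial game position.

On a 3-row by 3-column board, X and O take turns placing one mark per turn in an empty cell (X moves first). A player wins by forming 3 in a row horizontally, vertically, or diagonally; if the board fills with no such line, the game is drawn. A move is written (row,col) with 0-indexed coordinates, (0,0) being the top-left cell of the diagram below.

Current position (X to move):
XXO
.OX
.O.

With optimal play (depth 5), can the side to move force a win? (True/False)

[XXO/.OX/.O.] X move#1: (1,0):-1/XXO/XOX/.O., (2,0):+0/XXO/.OX/XO.*, (2,2):-1/XXO/.OX/.OX
[XXO/.OX/XO.] O move#2: (1,0):+0/XXO/OOX/XO.*, (2,2):-1/XXO/.OX/XOO
[XXO/OOX/XO.] X move#3: (2,2):+0/XXO/OOX/XOX*
[XXO/OOX/XOX] end (terminal +0, O#4); searched XXO/.OX/.O. to 5

X winning at [XXO/.OX/.O.]: False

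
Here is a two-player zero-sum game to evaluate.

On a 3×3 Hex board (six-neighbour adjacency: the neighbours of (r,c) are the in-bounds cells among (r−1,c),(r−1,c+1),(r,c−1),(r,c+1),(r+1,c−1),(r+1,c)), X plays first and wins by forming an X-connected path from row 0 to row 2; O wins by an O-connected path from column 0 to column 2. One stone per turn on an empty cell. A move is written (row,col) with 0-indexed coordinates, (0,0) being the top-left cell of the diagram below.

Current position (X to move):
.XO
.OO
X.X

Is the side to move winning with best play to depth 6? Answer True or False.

X winning at [.XO/.OO/X.X]: True

ply 1, X at .XO/.OO/X.X | (0,0)=-1→XXO/.OO/X.X; (1,0)=+1→.XO/XOO/X.X*; (2,1)=-1→.XO/.OO/XXX
ply 2: .XO/XOO/X.X is terminal -1 (O); from .XO/.OO/X.X depth 6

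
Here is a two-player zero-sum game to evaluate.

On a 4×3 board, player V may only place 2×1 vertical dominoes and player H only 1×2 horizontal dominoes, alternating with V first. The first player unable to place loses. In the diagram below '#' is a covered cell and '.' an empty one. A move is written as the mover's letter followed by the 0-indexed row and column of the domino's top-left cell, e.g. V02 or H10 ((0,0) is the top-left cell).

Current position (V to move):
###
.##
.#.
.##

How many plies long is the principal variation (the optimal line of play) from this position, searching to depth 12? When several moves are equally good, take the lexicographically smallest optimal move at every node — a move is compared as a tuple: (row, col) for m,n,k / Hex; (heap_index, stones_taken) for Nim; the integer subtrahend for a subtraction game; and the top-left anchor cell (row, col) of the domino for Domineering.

PV length from [###/.##/.#./.##]: 1 ply

ply 1, V at ###/.##/.#./.## | V10=+1→###/###/##./.##*; V20=+1→###/.##/##./###
ply 2: ###/###/##./.## is terminal -1 (H); from ###/.##/.#./.## depth 12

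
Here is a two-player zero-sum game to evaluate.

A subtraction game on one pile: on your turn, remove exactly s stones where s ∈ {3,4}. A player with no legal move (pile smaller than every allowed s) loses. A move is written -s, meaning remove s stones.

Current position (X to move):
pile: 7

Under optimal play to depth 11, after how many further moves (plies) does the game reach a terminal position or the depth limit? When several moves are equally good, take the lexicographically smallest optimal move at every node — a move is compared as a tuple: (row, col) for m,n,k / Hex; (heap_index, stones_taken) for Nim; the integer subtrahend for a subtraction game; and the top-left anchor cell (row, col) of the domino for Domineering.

PV length from [7]: 2 plies

p1 X@[7]: -3[4]-1* -4[3]-1
p2 O@[4]: -3[1]+1* -4[0]+1
p3 X@[1] terminal -1; root [7] d11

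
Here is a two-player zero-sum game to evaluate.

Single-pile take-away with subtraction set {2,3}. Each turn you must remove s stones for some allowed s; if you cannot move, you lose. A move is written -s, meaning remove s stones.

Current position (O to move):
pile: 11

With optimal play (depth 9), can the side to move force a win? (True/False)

[11] O move#1: -2:-1/9*, -3:-1/8
[9] X move#2: -2:-1/7, -3:+1/6*
[6] O move#3: -2:-1/4*, -3:-1/3
[4] X move#4: -2:-1/2, -3:+1/1*
[1] end (terminal -1, O#5); searched 11 to 9

O winning at [11]: False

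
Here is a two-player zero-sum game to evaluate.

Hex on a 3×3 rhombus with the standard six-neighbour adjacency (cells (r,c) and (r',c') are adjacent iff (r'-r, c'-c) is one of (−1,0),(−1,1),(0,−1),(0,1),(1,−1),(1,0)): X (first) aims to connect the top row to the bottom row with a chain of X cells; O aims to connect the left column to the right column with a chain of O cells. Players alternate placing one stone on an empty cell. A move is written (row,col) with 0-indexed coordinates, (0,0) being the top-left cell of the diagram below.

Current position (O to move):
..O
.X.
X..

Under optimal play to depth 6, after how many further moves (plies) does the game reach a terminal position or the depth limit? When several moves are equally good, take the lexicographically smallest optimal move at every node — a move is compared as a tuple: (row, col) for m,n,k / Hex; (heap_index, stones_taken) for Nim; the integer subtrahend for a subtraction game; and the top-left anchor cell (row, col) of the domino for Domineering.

ply 1, O at ..O/.X./X.. | (0,0)=-1→O.O/.X./X..; (0,1)=+1→.OO/.X./X..*; (1,0)=-1→..O/OX./X..; (1,2)=-1→..O/.XO/X..; (2,1)=-1→..O/.X./XO.; (2,2)=-1→..O/.X./X.O
ply 2, X at .OO/.X./X.. | (0,0)=-1→XOO/.X./X..*; (1,0)=-1→.OO/XX./X..; (1,2)=-1→.OO/.XX/X..; (2,1)=-1→.OO/.X./XX.; (2,2)=-1→.OO/.X./X.X
ply 3, O at XOO/.X./X.. | (1,0)=+1→XOO/OX./X..*; (1,2)=-1→XOO/.XO/X..; (2,1)=-1→XOO/.X./XO.; (2,2)=-1→XOO/.X./X.O
ply 4: XOO/OX./X.. is terminal -1 (X); from ..O/.X./X.. depth 6

PV length from [..O/.X./X..]: 3 plies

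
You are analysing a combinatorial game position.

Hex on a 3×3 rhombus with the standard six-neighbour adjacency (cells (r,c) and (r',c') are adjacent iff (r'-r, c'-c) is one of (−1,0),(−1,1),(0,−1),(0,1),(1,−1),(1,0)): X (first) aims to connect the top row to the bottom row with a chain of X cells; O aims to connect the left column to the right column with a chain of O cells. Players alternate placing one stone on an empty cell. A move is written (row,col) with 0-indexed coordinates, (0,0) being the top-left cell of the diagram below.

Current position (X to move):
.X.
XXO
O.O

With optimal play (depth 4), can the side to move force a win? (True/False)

X winning at [.X./XXO/O.O]: True

p1 X@[.X./XXO/O.O]: (0,0)[XX./XXO/O.O]-1 (0,2)[.XX/XXO/O.O]-1 (2,1)[.X./XXO/OXO]+1*
p2 O@[.X./XXO/OXO] terminal -1; root [.X./XXO/O.O] d4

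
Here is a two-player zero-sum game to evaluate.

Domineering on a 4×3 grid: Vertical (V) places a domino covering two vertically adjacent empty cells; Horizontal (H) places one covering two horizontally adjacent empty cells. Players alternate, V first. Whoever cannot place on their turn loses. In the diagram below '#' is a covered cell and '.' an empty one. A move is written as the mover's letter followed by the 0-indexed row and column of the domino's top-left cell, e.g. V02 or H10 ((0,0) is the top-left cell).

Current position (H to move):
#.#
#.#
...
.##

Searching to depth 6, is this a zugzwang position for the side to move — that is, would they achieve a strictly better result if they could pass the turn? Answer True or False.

zugzwang(#.#/#.#/.../.##, H) = False

ply 1, H at #.#/#.#/.../.## | H20=-1→#.#/#.#/##./.##*; H21=-1→#.#/#.#/.##/.##
ply 2, V at #.#/#.#/##./.## | V01=+1→###/###/##./.##*
ply 3: ###/###/##./.## is terminal -1 (H); from #.#/#.#/.../.## depth 6
pass branch (V moves first from the same position):
  | ply 1, V at #.#/#.#/.../.## | V01=-1→###/###/.../.##; V11=+1→#.#/###/.#./.##*; V20=+1→#.#/#.#/#../###
  | ply 2: #.#/###/.#./.## is terminal -1 (H); from #.#/#.#/.../.## depth 6
H moving scores -1; H passing scores -1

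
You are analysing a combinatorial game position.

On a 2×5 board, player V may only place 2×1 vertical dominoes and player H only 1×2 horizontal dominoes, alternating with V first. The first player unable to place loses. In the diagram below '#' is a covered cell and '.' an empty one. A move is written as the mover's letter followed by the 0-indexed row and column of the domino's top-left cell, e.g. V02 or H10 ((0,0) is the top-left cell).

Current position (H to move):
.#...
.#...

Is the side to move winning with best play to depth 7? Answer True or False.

p1 H@[.#.../.#...]: H02[.###./.#...]-1* H03[.#.##/.#...]-1 H12[.#.../.###.]-1 H13[.#.../.#.##]-1
p2 V@[.###./.#...]: V00[####./##...]-1 V04[.####/.#..#]+1*
p3 H@[.####/.#..#]: H12[.####/.####]-1*
p4 V@[.####/.####]: V00[#####/#####]+1*
p5 H@[#####/#####] terminal -1; root [.#.../.#...] d7

H winning at [.#.../.#...]: False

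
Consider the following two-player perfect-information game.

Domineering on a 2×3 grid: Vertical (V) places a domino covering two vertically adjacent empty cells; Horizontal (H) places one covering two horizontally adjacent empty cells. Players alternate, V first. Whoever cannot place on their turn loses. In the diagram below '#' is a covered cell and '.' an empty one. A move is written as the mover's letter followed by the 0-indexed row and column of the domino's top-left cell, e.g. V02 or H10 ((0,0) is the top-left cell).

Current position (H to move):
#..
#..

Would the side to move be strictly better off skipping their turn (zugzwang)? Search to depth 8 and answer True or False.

p1 H@[#../#..]: H01[###/#..]+1* H11[#../###]+1
p2 V@[###/#..] terminal -1; root [#../#..] d8
suppose H passes — search the same position with V to move:
pass> p1 V@[#../#..]: V01[##./##.]+1* V02[#.#/#.#]+1
pass> p2 H@[##./##.] terminal -1; root [#../#..] d8
for H: play +1, pass -1

zugzwang(#../#.., H) = False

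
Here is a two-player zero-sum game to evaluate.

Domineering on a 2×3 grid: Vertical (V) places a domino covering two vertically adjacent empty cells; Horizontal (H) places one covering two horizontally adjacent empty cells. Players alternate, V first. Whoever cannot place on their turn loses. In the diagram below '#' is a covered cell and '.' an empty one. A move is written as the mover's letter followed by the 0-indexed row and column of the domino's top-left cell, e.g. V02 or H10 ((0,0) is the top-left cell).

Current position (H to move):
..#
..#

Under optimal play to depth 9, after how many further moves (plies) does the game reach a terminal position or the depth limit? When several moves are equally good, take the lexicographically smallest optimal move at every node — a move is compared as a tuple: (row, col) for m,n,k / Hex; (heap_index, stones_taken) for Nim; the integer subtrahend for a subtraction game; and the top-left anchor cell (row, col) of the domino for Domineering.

p1 H@[..#/..#]: H00[###/..#]+1* H10[..#/###]+1
p2 V@[###/..#] terminal -1; root [..#/..#] d9

PV length from [..#/..#]: 1 ply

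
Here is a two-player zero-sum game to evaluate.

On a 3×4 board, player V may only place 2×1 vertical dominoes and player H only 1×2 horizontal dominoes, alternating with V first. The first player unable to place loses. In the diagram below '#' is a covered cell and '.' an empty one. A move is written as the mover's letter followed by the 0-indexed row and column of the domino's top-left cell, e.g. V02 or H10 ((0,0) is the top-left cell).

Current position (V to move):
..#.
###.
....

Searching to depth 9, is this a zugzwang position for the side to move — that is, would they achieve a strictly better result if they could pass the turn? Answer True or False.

ply 1, V at ..#./###./.... | V03=-1→..##/####/....*; V13=-1→..#./####/...#
ply 2, H at ..##/####/.... | H00=+1→####/####/....*; H20=+1→..##/####/##..; H21=+1→..##/####/.##.; H22=+1→..##/####/..##
ply 3: ####/####/.... is terminal -1 (V); from ..#./###./.... depth 9
suppose V passes — search the same position with H to move:
pass> ply 1, H at ..#./###./.... | H00=+1→###./###./....*; H20=+1→..#./###./##..; H21=+1→..#./###./.##.; H22=+1→..#./###./..##
pass> ply 2, V at ###./###./.... | V03=-1→####/####/....*; V13=-1→###./####/...#
pass> ply 3, H at ####/####/.... | H20=+1→####/####/##..*; H21=+1→####/####/.##.; H22=+1→####/####/..##
pass> ply 4: ####/####/##.. is terminal -1 (V); from ..#./###./.... depth 9
for V: play -1, pass -1

zugzwang(..#./###./...., V) = False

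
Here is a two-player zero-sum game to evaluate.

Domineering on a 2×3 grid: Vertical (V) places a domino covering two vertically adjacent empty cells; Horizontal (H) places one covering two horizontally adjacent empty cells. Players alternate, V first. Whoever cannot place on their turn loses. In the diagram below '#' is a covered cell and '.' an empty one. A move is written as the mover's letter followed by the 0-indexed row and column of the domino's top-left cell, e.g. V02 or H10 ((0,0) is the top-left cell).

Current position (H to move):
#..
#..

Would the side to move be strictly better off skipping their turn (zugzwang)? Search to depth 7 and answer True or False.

zugzwang(#../#.., H) = False

ply 1, H at #../#.. | H01=+1→###/#..*; H11=+1→#../###
ply 2: ###/#.. is terminal -1 (V); from #../#.. depth 7
pass branch (V moves first from the same position):
  | ply 1, V at #../#.. | V01=+1→##./##.*; V02=+1→#.#/#.#
  | ply 2: ##./##. is terminal -1 (H); from #../#.. depth 7
H moving scores +1; H passing scores -1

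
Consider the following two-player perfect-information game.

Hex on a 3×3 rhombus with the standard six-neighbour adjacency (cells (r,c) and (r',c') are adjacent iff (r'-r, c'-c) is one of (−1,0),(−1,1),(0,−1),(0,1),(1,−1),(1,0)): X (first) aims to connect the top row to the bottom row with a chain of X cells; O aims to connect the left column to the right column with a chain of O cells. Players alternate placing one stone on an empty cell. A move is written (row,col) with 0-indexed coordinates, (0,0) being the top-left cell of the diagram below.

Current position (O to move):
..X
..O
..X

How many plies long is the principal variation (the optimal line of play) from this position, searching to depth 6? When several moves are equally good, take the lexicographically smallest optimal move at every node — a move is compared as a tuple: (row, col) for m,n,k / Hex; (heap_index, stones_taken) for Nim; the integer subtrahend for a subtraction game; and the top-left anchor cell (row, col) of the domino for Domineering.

p1 O@[..X/..O/..X]: (0,0)[O.X/..O/..X]-1 (0,1)[.OX/..O/..X]-1 (1,0)[..X/O.O/..X]-1 (1,1)[..X/.OO/..X]+1* (2,0)[..X/..O/O.X]+1 (2,1)[..X/..O/.OX]-1
p2 X@[..X/.OO/..X]: (0,0)[X.X/.OO/..X]-1* (0,1)[.XX/.OO/..X]-1 (1,0)[..X/XOO/..X]-1 (2,0)[..X/.OO/X.X]-1 (2,1)[..X/.OO/.XX]-1
p3 O@[X.X/.OO/..X]: (0,1)[XOX/.OO/..X]+1* (1,0)[X.X/OOO/..X]+1 (2,0)[X.X/.OO/O.X]+1 (2,1)[X.X/.OO/.OX]+1
p4 X@[XOX/.OO/..X]: (1,0)[XOX/XOO/..X]-1* (2,0)[XOX/.OO/X.X]-1 (2,1)[XOX/.OO/.XX]-1
p5 O@[XOX/XOO/..X]: (2,0)[XOX/XOO/O.X]+1* (2,1)[XOX/XOO/.OX]-1
p6 X@[XOX/XOO/O.X] terminal -1; root [..X/..O/..X] d6

PV length from [..X/..O/..X]: 5 plies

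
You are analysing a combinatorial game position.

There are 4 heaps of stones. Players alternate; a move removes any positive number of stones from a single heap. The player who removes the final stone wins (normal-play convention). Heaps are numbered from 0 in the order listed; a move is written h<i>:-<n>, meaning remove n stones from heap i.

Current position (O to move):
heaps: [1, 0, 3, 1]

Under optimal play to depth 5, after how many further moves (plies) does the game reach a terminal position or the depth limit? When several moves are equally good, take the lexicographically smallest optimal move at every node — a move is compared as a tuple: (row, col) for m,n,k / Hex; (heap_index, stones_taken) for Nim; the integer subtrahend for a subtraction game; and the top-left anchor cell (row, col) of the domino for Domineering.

PV length from [(1,0,3,1)]: 3 plies

p1 O@[(1,0,3,1)]: h0:-1[(0,0,3,1)]-1 h2:-1[(1,0,2,1)]-1 h2:-2[(1,0,1,1)]-1 h2:-3[(1,0,0,1)]+1* h3:-1[(1,0,3,0)]-1
p2 X@[(1,0,0,1)]: h0:-1[(0,0,0,1)]-1* h3:-1[(1,0,0,0)]-1
p3 O@[(0,0,0,1)]: h3:-1[(0,0,0,0)]+1*
p4 X@[(0,0,0,0)] terminal -1; root [(1,0,3,1)] d5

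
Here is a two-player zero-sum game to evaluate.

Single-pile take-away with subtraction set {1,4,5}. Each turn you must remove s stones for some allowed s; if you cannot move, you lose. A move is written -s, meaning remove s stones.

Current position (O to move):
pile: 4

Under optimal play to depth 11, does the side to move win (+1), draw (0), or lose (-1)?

value(4, O) = +1

p1 O@[4]: -1[3]-1 -4[0]+1*
p2 X@[0] terminal -1; root [4] d11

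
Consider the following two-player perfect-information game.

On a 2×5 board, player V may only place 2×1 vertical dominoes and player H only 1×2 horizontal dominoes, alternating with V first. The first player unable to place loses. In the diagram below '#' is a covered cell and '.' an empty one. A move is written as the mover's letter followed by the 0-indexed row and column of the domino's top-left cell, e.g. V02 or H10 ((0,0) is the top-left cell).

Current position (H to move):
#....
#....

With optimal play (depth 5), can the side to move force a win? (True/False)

p1 H@[#..../#....]: H01[###../#....]-1 H02[#.##./#....]+1* H03[#..##/#....]-1 H11[#..../###..]-1 H12[#..../#.##.]+1 H13[#..../#..##]-1
p2 V@[#.##./#....]: V01[####./##...]-1* V04[#.###/#...#]-1
p3 H@[####./##...]: H12[####./####.]-1 H13[####./##.##]+1*
p4 V@[####./##.##] terminal -1; root [#..../#....] d5

H winning at [#..../#....]: True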